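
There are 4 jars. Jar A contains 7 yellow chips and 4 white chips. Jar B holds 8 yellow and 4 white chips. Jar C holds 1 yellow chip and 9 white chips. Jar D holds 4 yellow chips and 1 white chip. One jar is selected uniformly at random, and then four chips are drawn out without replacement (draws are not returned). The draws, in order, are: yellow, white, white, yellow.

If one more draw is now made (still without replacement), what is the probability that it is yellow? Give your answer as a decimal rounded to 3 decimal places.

Compute the likelihood of the observed sequence for each case: P(data | jar A) = (7/11)(4/10)(3/9)(6/8) = 0.063636; P(data | jar B) = (8/12)(4/11)(3/10)(7/9) = 0.056566; P(data | jar C) = (1/10)(9/9)(8/8)(0/7) = 0; P(data | jar D) = (4/5)(1/4)(0/3) = 0.
Weighting by the prior gives 1/4 · 0.063636 = 0.015909, 1/4 · 0.056566 = 0.014141, 1/4 · 0 = 0, 1/4 · 0 = 0; summing to 0.030051.
Normalising, the posterior is P(jar A | data) = 0.52941, P(jar B | data) = 0.47059, P(jar C | data) = 0, P(jar D | data) = 0.
The predictive probability is P(yellow next | data) = (5/7)(0.52941) + (3/4)(0.47059) = 0.73109.

0.731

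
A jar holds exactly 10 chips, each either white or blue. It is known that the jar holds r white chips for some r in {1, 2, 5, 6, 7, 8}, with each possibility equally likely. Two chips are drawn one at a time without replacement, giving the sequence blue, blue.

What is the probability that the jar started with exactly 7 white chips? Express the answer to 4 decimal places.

The likelihood of the observed sequence under each hypothesis: P(data | r = 1) = (9/10)(8/9) = 4/5; P(data | r = 2) = (8/10)(7/9) = 28/45; P(data | r = 5) = (5/10)(4/9) = 2/9; P(data | r = 6) = (4/10)(3/9) = 2/15; P(data | r = 7) = (3/10)(2/9) = 1/15; P(data | r = 8) = (2/10)(1/9) = 1/45.
The prior-weighted likelihoods are 1/6 · 4/5 = 2/15, 1/6 · 28/45 = 14/135, 1/6 · 2/9 = 1/27, 1/6 · 2/15 = 1/45, 1/6 · 1/15 = 1/90, 1/6 · 1/45 = 1/270; these sum to 14/45.
So P(r = 7 | data) = (1/90) / (14/45) = 1/28.

0.0357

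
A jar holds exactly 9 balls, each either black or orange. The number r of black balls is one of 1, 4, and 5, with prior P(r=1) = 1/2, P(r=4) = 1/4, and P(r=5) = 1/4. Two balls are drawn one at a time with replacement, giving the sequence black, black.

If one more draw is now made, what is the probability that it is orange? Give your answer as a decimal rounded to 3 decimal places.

Under each hypothesis, the probability of the observed sequence is: P(data | r = 1) = (1/9)(1/9) = 1/81; P(data | r = 4) = (4/9)(4/9) = 16/81; P(data | r = 5) = (5/9)(5/9) = 25/81.
Weighting by the prior gives 1/2 · 1/81 = 1/162, 1/4 · 16/81 = 4/81, 1/4 · 25/81 = 25/324; with total 43/324.
Dividing through by the total gives posterior P(r = 1 | data) = 2/43, P(r = 4 | data) = 16/43, P(r = 5 | data) = 25/43.
So P(orange next | data) = Σ P(orange next | H) P(H | data) = (8/9)(2/43) + (5/9)(16/43) + (4/9)(25/43) = 196/387.

0.506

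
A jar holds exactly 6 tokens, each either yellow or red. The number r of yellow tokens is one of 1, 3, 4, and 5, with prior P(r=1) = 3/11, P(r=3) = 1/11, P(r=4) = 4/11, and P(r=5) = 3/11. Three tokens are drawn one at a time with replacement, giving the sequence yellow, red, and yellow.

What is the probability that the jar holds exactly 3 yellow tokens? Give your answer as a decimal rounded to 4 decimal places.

Under each hypothesis, the probability of the observed sequence is: P(data | r = 1) = (1/6)(5/6)(1/6) = 0.023148; P(data | r = 3) = (3/6)(3/6)(3/6) = 0.125; P(data | r = 4) = (4/6)(2/6)(4/6) = 0.14815; P(data | r = 5) = (5/6)(1/6)(5/6) = 0.11574.
The prior-weighted likelihoods are 3/11 · 0.023148 = 0.0063131, 1/11 · 0.125 = 0.011364, 4/11 · 0.14815 = 0.053872, 3/11 · 0.11574 = 0.031566; summing to 0.10311.
So P(r = 3 | data) = (0.011364) / (0.10311) = 0.1102.

0.1102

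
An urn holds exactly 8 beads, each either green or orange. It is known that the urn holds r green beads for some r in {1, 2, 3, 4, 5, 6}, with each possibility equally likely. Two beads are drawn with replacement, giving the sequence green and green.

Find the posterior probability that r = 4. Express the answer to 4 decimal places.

Under each hypothesis, the probability of the observed sequence is: P(data | r = 1) = (1/8)(1/8) = 1/64; P(data | r = 2) = (2/8)(2/8) = 1/16; P(data | r = 3) = (3/8)(3/8) = 9/64; P(data | r = 4) = (4/8)(4/8) = 1/4; P(data | r = 5) = (5/8)(5/8) = 25/64; P(data | r = 6) = (6/8)(6/8) = 9/16.
Multiplying each by its prior: 1/6 · 1/64 = 1/384, 1/6 · 1/16 = 1/96, 1/6 · 9/64 = 3/128, 1/6 · 1/4 = 1/24, 1/6 · 25/64 = 25/384, 1/6 · 9/16 = 3/32; summing to 91/384.
Therefore the posterior P(r = 4 | data) = (1/24) / (91/384) = 16/91.

0.1758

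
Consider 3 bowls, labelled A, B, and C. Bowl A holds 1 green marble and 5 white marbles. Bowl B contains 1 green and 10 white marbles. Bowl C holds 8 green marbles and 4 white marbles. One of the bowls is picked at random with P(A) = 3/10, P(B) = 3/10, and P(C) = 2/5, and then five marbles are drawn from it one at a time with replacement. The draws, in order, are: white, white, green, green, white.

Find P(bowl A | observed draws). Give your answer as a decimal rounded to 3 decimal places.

0.363

Under each hypothesis, the probability of the observed sequence is: P(data | bowl A) = (5/6)(5/6)(1/6)(1/6)(5/6) = 0.016075; P(data | bowl B) = (10/11)(10/11)(1/11)(1/11)(10/11) = 0.0062092; P(data | bowl C) = (4/12)(4/12)(8/12)(8/12)(4/12) = 0.016461.
Multiplying each by its prior: 3/10 · 0.016075 = 0.0048225, 3/10 · 0.0062092 = 0.0018628, 2/5 · 0.016461 = 0.0065844; with total 0.01327.
Therefore the posterior P(bowl A | data) = (0.0048225) / (0.01327) = 0.36343.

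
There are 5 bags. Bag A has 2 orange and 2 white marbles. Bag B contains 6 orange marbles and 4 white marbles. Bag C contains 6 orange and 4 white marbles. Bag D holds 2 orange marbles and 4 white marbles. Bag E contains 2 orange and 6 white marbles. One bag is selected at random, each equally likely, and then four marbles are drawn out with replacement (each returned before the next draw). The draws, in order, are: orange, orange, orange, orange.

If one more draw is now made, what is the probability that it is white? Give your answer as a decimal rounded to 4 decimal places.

Under each hypothesis, the probability of the observed sequence is: P(data | bag A) = (2/4)(2/4)(2/4)(2/4) = 0.0625; P(data | bag B) = (6/10)(6/10)(6/10)(6/10) = 0.1296; P(data | bag C) = (6/10)(6/10)(6/10)(6/10) = 0.1296; P(data | bag D) = (2/6)(2/6)(2/6)(2/6) = 0.012346; P(data | bag E) = (2/8)(2/8)(2/8)(2/8) = 0.0039062.
Multiplying each by its prior: 1/5 · 0.0625 = 0.0125, 1/5 · 0.1296 = 0.02592, 1/5 · 0.1296 = 0.02592, 1/5 · 0.012346 = 0.0024691, 1/5 · 0.0039062 = 0.00078125; with total 0.06759.
The posterior is then P(bag A | data) = 0.18494, P(bag B | data) = 0.38349, P(bag C | data) = 0.38349, P(bag D | data) = 0.036531, P(bag E | data) = 0.011559.
The predictive probability is P(white next | data) = (1/2)(0.18494) + (2/5)(0.38349) + (2/5)(0.38349) + (2/3)(0.036531) + (3/4)(0.011559) = 0.43228.

0.4323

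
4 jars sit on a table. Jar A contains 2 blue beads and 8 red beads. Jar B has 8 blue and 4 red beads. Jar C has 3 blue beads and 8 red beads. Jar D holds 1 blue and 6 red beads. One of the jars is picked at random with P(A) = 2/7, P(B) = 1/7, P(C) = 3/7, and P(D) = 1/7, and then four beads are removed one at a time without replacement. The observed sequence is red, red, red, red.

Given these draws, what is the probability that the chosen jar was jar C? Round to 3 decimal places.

The likelihood of the observed sequence under each hypothesis: P(data | jar A) = (8/10)(7/9)(6/8)(5/7) = 0.33333; P(data | jar B) = (4/12)(3/11)(2/10)(1/9) = 0.0020202; P(data | jar C) = (8/11)(7/10)(6/9)(5/8) = 0.21212; P(data | jar D) = (6/7)(5/6)(4/5)(3/4) = 0.42857.
Multiplying each by its prior: 2/7 · 0.33333 = 0.095238, 1/7 · 0.0020202 = 0.0002886, 3/7 · 0.21212 = 0.090909, 1/7 · 0.42857 = 0.061224; summing to 0.24766.
Therefore the posterior P(jar C | data) = (0.090909) / (0.24766) = 0.36707.

0.367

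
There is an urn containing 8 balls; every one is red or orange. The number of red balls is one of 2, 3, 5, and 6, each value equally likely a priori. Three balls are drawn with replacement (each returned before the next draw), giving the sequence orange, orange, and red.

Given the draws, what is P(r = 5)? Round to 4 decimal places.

0.2083

Under each hypothesis, the probability of the observed sequence is: P(data | r = 2) = (6/8)(6/8)(2/8) = 0.14062; P(data | r = 3) = (5/8)(5/8)(3/8) = 0.14648; P(data | r = 5) = (3/8)(3/8)(5/8) = 0.087891; P(data | r = 6) = (2/8)(2/8)(6/8) = 0.046875.
Multiplying each by its prior: 1/4 · 0.14062 = 0.035156, 1/4 · 0.14648 = 0.036621, 1/4 · 0.087891 = 0.021973, 1/4 · 0.046875 = 0.011719; with total 0.10547.
So P(r = 5 | data) = (0.021973) / (0.10547) = 0.20833.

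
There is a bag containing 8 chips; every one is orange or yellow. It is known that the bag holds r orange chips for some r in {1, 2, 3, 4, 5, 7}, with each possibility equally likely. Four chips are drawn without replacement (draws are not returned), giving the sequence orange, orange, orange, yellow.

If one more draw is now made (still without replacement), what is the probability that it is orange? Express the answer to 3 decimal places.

0.628

Compute the likelihood of the observed sequence for each case: P(data | r = 1) = (1/8)(0/7) = 0; P(data | r = 2) = (2/8)(1/7)(0/6) = 0; P(data | r = 3) = (3/8)(2/7)(1/6)(5/5) = 1/56; P(data | r = 4) = (4/8)(3/7)(2/6)(4/5) = 2/35; P(data | r = 5) = (5/8)(4/7)(3/6)(3/5) = 3/28; P(data | r = 7) = (7/8)(6/7)(5/6)(1/5) = 1/8.
Weighting by the prior gives 1/6 · 0 = 0, 1/6 · 0 = 0, 1/6 · 1/56 = 1/336, 1/6 · 2/35 = 1/105, 1/6 · 3/28 = 1/56, 1/6 · 1/8 = 1/48; summing to 43/840.
The posterior is then P(r = 1 | data) = 0, P(r = 2 | data) = 0, P(r = 3 | data) = 5/86, P(r = 4 | data) = 8/43, P(r = 5 | data) = 15/43, P(r = 7 | data) = 35/86.
Averaging over the posterior, P(orange next | data) = (0)(5/86) + (1/4)(8/43) + (1/2)(15/43) + (1)(35/86) = 27/43.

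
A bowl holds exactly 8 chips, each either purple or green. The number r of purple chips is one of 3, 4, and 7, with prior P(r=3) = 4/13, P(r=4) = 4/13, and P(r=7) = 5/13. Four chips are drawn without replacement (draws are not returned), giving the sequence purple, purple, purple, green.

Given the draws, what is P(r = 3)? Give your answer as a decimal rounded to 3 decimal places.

0.077

Under each hypothesis, the probability of the observed sequence is: P(data | r = 3) = (3/8)(2/7)(1/6)(5/5) = 1/56; P(data | r = 4) = (4/8)(3/7)(2/6)(4/5) = 2/35; P(data | r = 7) = (7/8)(6/7)(5/6)(1/5) = 1/8.
The prior-weighted likelihoods are 4/13 · 1/56 = 1/182, 4/13 · 2/35 = 8/455, 5/13 · 1/8 = 5/104; summing to 37/520.
Hence P(r = 3 | data) = (1/182) / (37/520) = 20/259.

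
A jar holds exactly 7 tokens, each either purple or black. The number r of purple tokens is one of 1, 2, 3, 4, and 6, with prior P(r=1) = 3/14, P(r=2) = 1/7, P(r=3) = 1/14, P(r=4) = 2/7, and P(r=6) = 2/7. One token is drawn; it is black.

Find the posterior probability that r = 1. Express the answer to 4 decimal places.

The likelihood of this draw under each hypothesis: P(data | r = 1) = (6/7) = 6/7; P(data | r = 2) = (5/7) = 5/7; P(data | r = 3) = (4/7) = 4/7; P(data | r = 4) = (3/7) = 3/7; P(data | r = 6) = (1/7) = 1/7.
The prior-weighted likelihoods are 3/14 · 6/7 = 9/49, 1/7 · 5/7 = 5/49, 1/14 · 4/7 = 2/49, 2/7 · 3/7 = 6/49, 2/7 · 1/7 = 2/49; these sum to 24/49.
By Bayes' rule, P(r = 1 | data) = (9/49) / (24/49) = 3/8.

0.3750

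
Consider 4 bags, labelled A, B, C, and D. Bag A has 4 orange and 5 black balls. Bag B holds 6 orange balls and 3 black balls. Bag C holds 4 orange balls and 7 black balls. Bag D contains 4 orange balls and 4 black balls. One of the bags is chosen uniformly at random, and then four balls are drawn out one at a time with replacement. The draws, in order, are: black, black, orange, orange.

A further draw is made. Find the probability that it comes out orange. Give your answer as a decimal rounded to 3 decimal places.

0.489

For each hypothesis, P(data | H) works out to: P(data | bag A) = (5/9)(5/9)(4/9)(4/9) = 0.060966; P(data | bag B) = (3/9)(3/9)(6/9)(6/9) = 0.049383; P(data | bag C) = (7/11)(7/11)(4/11)(4/11) = 0.053548; P(data | bag D) = (4/8)(4/8)(4/8)(4/8) = 0.0625.
Multiplying each by its prior: 1/4 · 0.060966 = 0.015242, 1/4 · 0.049383 = 0.012346, 1/4 · 0.053548 = 0.013387, 1/4 · 0.0625 = 0.015625; summing to 0.056599.
Normalising, the posterior is P(bag A | data) = 0.26929, P(bag B | data) = 0.21812, P(bag C | data) = 0.23652, P(bag D | data) = 0.27606.
Averaging over the posterior, P(orange next | data) = (4/9)(0.26929) + (2/3)(0.21812) + (4/11)(0.23652) + (1/2)(0.27606) = 0.48914.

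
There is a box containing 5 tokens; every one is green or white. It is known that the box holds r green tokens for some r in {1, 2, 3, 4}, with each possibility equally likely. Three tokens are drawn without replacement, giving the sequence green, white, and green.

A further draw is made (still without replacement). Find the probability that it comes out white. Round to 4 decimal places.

0.4000

Compute the likelihood of the observed sequence for each case: P(data | r = 1) = (1/5)(4/4)(0/3) = 0; P(data | r = 2) = (2/5)(3/4)(1/3) = 1/10; P(data | r = 3) = (3/5)(2/4)(2/3) = 1/5; P(data | r = 4) = (4/5)(1/4)(3/3) = 1/5.
Weighting by the prior gives 1/4 · 0 = 0, 1/4 · 1/10 = 1/40, 1/4 · 1/5 = 1/20, 1/4 · 1/5 = 1/20; summing to 1/8.
The posterior is then P(r = 1 | data) = 0, P(r = 2 | data) = 1/5, P(r = 3 | data) = 2/5, P(r = 4 | data) = 2/5.
Averaging over the posterior, P(white next | data) = (1)(1/5) + (1/2)(2/5) + (0)(2/5) = 2/5.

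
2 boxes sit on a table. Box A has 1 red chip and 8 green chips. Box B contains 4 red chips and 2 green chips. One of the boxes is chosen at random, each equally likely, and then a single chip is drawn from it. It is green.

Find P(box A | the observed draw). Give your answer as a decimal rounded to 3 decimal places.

0.727

For each hypothesis, P(data | H) works out to: P(data | box A) = (8/9) = 8/9; P(data | box B) = (2/6) = 1/3.
Weighting by the prior gives 1/2 · 8/9 = 4/9, 1/2 · 1/3 = 1/6; summing to 11/18.
Hence P(box A | data) = (4/9) / (11/18) = 8/11.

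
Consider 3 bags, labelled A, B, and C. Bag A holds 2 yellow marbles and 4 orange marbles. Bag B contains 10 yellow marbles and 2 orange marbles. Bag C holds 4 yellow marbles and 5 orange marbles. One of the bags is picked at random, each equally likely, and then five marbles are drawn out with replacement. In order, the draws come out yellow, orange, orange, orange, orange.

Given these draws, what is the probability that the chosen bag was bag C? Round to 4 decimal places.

Under each hypothesis, the probability of the observed sequence is: P(data | bag A) = (2/6)(4/6)(4/6)(4/6)(4/6) = 0.065844; P(data | bag B) = (10/12)(2/12)(2/12)(2/12)(2/12) = 0.000643; P(data | bag C) = (4/9)(5/9)(5/9)(5/9)(5/9) = 0.042338.
Weighting by the prior gives 1/3 · 0.065844 = 0.021948, 1/3 · 0.000643 = 0.00021433, 1/3 · 0.042338 = 0.014113; summing to 0.036275.
By Bayes' rule, P(bag C | data) = (0.014113) / (0.036275) = 0.38905.

0.3890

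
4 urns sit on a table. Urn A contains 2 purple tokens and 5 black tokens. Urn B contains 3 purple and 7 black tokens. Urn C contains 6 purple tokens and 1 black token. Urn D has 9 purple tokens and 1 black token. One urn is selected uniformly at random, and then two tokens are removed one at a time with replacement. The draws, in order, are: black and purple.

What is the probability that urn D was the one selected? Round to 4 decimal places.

The likelihood of the observed sequence under each hypothesis: P(data | urn A) = (5/7)(2/7) = 0.20408; P(data | urn B) = (7/10)(3/10) = 0.21; P(data | urn C) = (1/7)(6/7) = 0.12245; P(data | urn D) = (1/10)(9/10) = 0.09.
The prior-weighted likelihoods are 1/4 · 0.20408 = 0.05102, 1/4 · 0.21 = 0.0525, 1/4 · 0.12245 = 0.030612, 1/4 · 0.09 = 0.0225; with total 0.15663.
Therefore the posterior P(urn D | data) = (0.0225) / (0.15663) = 0.14365.

0.1436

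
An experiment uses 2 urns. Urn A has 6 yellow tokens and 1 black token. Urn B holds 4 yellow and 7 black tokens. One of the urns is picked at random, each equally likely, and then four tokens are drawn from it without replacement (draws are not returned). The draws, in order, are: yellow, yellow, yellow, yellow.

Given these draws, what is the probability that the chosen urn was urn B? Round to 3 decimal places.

For each hypothesis, P(data | H) works out to: P(data | urn A) = (6/7)(5/6)(4/5)(3/4) = 0.42857; P(data | urn B) = (4/11)(3/10)(2/9)(1/8) = 0.0030303.
Weighting by the prior gives 1/2 · 0.42857 = 0.21429, 1/2 · 0.0030303 = 0.0015152; summing to 0.2158.
By Bayes' rule, P(urn B | data) = (0.0015152) / (0.2158) = 0.0070211.

0.007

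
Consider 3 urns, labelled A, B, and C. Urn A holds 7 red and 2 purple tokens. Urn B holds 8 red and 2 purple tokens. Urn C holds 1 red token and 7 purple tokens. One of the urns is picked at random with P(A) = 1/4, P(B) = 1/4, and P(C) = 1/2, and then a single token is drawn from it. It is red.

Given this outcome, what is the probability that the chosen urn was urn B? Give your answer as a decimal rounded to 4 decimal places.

For each hypothesis, P(data | H) works out to: P(data | urn A) = (7/9) = 7/9; P(data | urn B) = (8/10) = 4/5; P(data | urn C) = (1/8) = 1/8.
Weighting by the prior gives 1/4 · 7/9 = 7/36, 1/4 · 4/5 = 1/5, 1/2 · 1/8 = 1/16; these sum to 329/720.
Hence P(urn B | data) = (1/5) / (329/720) = 144/329.

0.4377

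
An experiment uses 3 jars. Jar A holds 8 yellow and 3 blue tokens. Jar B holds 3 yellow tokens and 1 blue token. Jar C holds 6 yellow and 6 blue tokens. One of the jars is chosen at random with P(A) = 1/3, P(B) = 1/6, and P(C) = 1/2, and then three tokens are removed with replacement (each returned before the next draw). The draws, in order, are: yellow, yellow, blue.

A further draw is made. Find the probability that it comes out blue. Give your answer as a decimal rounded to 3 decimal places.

For each hypothesis, P(data | H) works out to: P(data | jar A) = (8/11)(8/11)(3/11) = 0.14425; P(data | jar B) = (3/4)(3/4)(1/4) = 0.14062; P(data | jar C) = (6/12)(6/12)(6/12) = 0.125.
Multiplying each by its prior: 1/3 · 0.14425 = 0.048084, 1/6 · 0.14062 = 0.023438, 1/2 · 0.125 = 0.0625; with total 0.13402.
Normalising, the posterior is P(jar A | data) = 0.35878, P(jar B | data) = 0.17488, P(jar C | data) = 0.46634.
So P(blue next | data) = Σ P(blue next | H) P(H | data) = (3/11)(0.35878) + (1/4)(0.17488) + (1/2)(0.46634) = 0.37474.

0.375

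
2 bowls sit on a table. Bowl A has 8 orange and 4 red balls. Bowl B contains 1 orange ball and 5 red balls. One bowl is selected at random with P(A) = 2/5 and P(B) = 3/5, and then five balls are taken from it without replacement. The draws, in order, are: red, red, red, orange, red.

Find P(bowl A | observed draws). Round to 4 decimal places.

0.0080

The likelihood of the observed sequence under each hypothesis: P(data | bowl A) = (4/12)(3/11)(2/10)(8/9)(1/8) = 0.0020202; P(data | bowl B) = (5/6)(4/5)(3/4)(1/3)(2/2) = 0.16667.
Weighting by the prior gives 2/5 · 0.0020202 = 0.00080808, 3/5 · 0.16667 = 0.1; summing to 0.10081.
Hence P(bowl A | data) = (0.00080808) / (0.10081) = 0.008016.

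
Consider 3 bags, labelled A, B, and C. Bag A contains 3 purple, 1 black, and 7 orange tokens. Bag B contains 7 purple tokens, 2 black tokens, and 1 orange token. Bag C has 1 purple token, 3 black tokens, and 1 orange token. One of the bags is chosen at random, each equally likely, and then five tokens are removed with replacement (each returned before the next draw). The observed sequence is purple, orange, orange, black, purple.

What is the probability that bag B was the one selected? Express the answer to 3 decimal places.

0.209

For each hypothesis, P(data | H) works out to: P(data | bag A) = (3/11)(7/11)(7/11)(1/11)(3/11) = 0.0027383; P(data | bag B) = (7/10)(1/10)(1/10)(2/10)(7/10) = 0.00098; P(data | bag C) = (1/5)(1/5)(1/5)(3/5)(1/5) = 0.00096.
Multiplying each by its prior: 1/3 · 0.0027383 = 0.00091275, 1/3 · 0.00098 = 0.00032667, 1/3 · 0.00096 = 0.00032; with total 0.0015594.
So P(bag B | data) = (0.00032667) / (0.0015594) = 0.20948.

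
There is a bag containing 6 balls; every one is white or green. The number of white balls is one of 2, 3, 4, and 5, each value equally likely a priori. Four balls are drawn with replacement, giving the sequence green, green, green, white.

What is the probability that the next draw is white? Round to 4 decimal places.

0.4417

For each hypothesis, P(data | H) works out to: P(data | r = 2) = (4/6)(4/6)(4/6)(2/6) = 0.098765; P(data | r = 3) = (3/6)(3/6)(3/6)(3/6) = 0.0625; P(data | r = 4) = (2/6)(2/6)(2/6)(4/6) = 0.024691; P(data | r = 5) = (1/6)(1/6)(1/6)(5/6) = 0.003858.
Multiplying each by its prior: 1/4 · 0.098765 = 0.024691, 1/4 · 0.0625 = 0.015625, 1/4 · 0.024691 = 0.0061728, 1/4 · 0.003858 = 0.00096451; these sum to 0.047454.
Normalising, the posterior is P(r = 2 | data) = 0.52033, P(r = 3 | data) = 0.32927, P(r = 4 | data) = 0.13008, P(r = 5 | data) = 0.020325.
So P(white next | data) = Σ P(white next | H) P(H | data) = (1/3)(0.52033) + (1/2)(0.32927) + (2/3)(0.13008) + (5/6)(0.020325) = 0.44173.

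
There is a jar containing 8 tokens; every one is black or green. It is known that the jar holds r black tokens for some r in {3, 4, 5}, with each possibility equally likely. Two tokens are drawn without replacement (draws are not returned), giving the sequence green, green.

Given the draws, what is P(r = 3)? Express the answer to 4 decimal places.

0.5263

The likelihood of the observed sequence under each hypothesis: P(data | r = 3) = (5/8)(4/7) = 5/14; P(data | r = 4) = (4/8)(3/7) = 3/14; P(data | r = 5) = (3/8)(2/7) = 3/28.
Weighting by the prior gives 1/3 · 5/14 = 5/42, 1/3 · 3/14 = 1/14, 1/3 · 3/28 = 1/28; with total 19/84.
So P(r = 3 | data) = (5/42) / (19/84) = 10/19.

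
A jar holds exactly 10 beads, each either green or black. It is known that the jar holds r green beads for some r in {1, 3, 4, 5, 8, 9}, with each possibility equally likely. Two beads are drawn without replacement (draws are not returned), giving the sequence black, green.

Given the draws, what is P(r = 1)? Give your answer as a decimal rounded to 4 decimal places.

The likelihood of the observed sequence under each hypothesis: P(data | r = 1) = (9/10)(1/9) = 1/10; P(data | r = 3) = (7/10)(3/9) = 7/30; P(data | r = 4) = (6/10)(4/9) = 4/15; P(data | r = 5) = (5/10)(5/9) = 5/18; P(data | r = 8) = (2/10)(8/9) = 8/45; P(data | r = 9) = (1/10)(9/9) = 1/10.
Weighting by the prior gives 1/6 · 1/10 = 1/60, 1/6 · 7/30 = 7/180, 1/6 · 4/15 = 2/45, 1/6 · 5/18 = 5/108, 1/6 · 8/45 = 4/135, 1/6 · 1/10 = 1/60; with total 26/135.
By Bayes' rule, P(r = 1 | data) = (1/60) / (26/135) = 9/104.

0.0865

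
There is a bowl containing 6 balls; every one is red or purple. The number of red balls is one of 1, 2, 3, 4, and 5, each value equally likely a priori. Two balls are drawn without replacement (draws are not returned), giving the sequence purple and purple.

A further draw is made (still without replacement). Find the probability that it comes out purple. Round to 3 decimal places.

The likelihood of the observed sequence under each hypothesis: P(data | r = 1) = (5/6)(4/5) = 2/3; P(data | r = 2) = (4/6)(3/5) = 2/5; P(data | r = 3) = (3/6)(2/5) = 1/5; P(data | r = 4) = (2/6)(1/5) = 1/15; P(data | r = 5) = (1/6)(0/5) = 0.
Multiplying each by its prior: 1/5 · 2/3 = 2/15, 1/5 · 2/5 = 2/25, 1/5 · 1/5 = 1/25, 1/5 · 1/15 = 1/75, 1/5 · 0 = 0; with total 4/15.
Normalising, the posterior is P(r = 1 | data) = 1/2, P(r = 2 | data) = 3/10, P(r = 3 | data) = 3/20, P(r = 4 | data) = 1/20, P(r = 5 | data) = 0.
Averaging over the posterior, P(purple next | data) = (3/4)(1/2) + (1/2)(3/10) + (1/4)(3/20) + (0)(1/20) = 9/16.

0.563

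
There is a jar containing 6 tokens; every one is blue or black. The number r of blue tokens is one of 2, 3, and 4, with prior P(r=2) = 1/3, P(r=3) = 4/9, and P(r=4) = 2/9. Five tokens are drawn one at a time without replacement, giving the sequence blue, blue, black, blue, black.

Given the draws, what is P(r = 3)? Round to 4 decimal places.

0.6000

Under each hypothesis, the probability of the observed sequence is: P(data | r = 2) = (2/6)(1/5)(4/4)(0/3) = 0; P(data | r = 3) = (3/6)(2/5)(3/4)(1/3)(2/2) = 1/20; P(data | r = 4) = (4/6)(3/5)(2/4)(2/3)(1/2) = 1/15.
Weighting by the prior gives 1/3 · 0 = 0, 4/9 · 1/20 = 1/45, 2/9 · 1/15 = 2/135; summing to 1/27.
By Bayes' rule, P(r = 3 | data) = (1/45) / (1/27) = 3/5.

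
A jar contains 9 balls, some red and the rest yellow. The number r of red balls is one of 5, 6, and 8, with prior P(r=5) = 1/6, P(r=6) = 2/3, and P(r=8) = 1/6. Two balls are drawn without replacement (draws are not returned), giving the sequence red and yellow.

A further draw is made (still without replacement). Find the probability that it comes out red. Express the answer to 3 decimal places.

0.709

Compute the likelihood of the observed sequence for each case: P(data | r = 5) = (5/9)(4/8) = 5/18; P(data | r = 6) = (6/9)(3/8) = 1/4; P(data | r = 8) = (8/9)(1/8) = 1/9.
Weighting by the prior gives 1/6 · 5/18 = 5/108, 2/3 · 1/4 = 1/6, 1/6 · 1/9 = 1/54; with total 25/108.
The posterior is then P(r = 5 | data) = 1/5, P(r = 6 | data) = 18/25, P(r = 8 | data) = 2/25.
The predictive probability is P(red next | data) = (4/7)(1/5) + (5/7)(18/25) + (1)(2/25) = 124/175.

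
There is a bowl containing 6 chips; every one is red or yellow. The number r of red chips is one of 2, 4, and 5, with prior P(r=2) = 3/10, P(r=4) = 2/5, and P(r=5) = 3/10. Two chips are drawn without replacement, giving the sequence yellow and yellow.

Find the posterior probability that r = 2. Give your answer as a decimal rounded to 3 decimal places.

Under each hypothesis, the probability of the observed sequence is: P(data | r = 2) = (4/6)(3/5) = 2/5; P(data | r = 4) = (2/6)(1/5) = 1/15; P(data | r = 5) = (1/6)(0/5) = 0.
Multiplying each by its prior: 3/10 · 2/5 = 3/25, 2/5 · 1/15 = 2/75, 3/10 · 0 = 0; summing to 11/75.
Hence P(r = 2 | data) = (3/25) / (11/75) = 9/11.

0.818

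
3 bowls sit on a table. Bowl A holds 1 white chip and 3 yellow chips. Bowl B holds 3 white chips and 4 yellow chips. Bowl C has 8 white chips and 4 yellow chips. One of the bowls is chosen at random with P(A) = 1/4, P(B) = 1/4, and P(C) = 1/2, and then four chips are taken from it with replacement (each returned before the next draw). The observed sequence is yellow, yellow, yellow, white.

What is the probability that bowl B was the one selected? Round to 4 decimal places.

0.3405

Under each hypothesis, the probability of the observed sequence is: P(data | bowl A) = (3/4)(3/4)(3/4)(1/4) = 0.10547; P(data | bowl B) = (4/7)(4/7)(4/7)(3/7) = 0.079967; P(data | bowl C) = (4/12)(4/12)(4/12)(8/12) = 0.024691.
The prior-weighted likelihoods are 1/4 · 0.10547 = 0.026367, 1/4 · 0.079967 = 0.019992, 1/2 · 0.024691 = 0.012346; summing to 0.058705.
Hence P(bowl B | data) = (0.019992) / (0.058705) = 0.34055.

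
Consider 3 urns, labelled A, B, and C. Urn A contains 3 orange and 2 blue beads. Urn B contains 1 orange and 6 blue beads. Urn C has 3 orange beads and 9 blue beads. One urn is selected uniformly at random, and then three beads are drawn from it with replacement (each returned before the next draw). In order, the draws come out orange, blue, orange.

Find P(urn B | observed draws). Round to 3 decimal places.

0.084

Under each hypothesis, the probability of the observed sequence is: P(data | urn A) = (3/5)(2/5)(3/5) = 0.144; P(data | urn B) = (1/7)(6/7)(1/7) = 0.017493; P(data | urn C) = (3/12)(9/12)(3/12) = 0.046875.
Weighting by the prior gives 1/3 · 0.144 = 0.048, 1/3 · 0.017493 = 0.0058309, 1/3 · 0.046875 = 0.015625; with total 0.069456.
Hence P(urn B | data) = (0.0058309) / (0.069456) = 0.083951.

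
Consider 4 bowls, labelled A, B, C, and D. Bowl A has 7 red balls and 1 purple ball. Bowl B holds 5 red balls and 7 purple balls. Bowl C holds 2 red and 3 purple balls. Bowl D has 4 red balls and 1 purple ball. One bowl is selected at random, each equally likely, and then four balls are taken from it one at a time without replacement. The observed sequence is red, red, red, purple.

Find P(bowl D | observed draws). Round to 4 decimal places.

0.5550

Under each hypothesis, the probability of the observed sequence is: P(data | bowl A) = (7/8)(6/7)(5/6)(1/5) = 0.125; P(data | bowl B) = (5/12)(4/11)(3/10)(7/9) = 0.035354; P(data | bowl C) = (2/5)(1/4)(0/3) = 0; P(data | bowl D) = (4/5)(3/4)(2/3)(1/2) = 0.2.
Weighting by the prior gives 1/4 · 0.125 = 0.03125, 1/4 · 0.035354 = 0.0088384, 1/4 · 0 = 0, 1/4 · 0.2 = 0.05; summing to 0.090088.
Therefore the posterior P(bowl D | data) = (0.05) / (0.090088) = 0.55501.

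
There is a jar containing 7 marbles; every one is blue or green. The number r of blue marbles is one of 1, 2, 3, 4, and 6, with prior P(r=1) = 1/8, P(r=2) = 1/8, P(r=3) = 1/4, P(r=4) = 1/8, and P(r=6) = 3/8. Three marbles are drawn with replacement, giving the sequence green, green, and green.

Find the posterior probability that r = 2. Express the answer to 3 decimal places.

For each hypothesis, P(data | H) works out to: P(data | r = 1) = (6/7)(6/7)(6/7) = 0.62974; P(data | r = 2) = (5/7)(5/7)(5/7) = 0.36443; P(data | r = 3) = (4/7)(4/7)(4/7) = 0.18659; P(data | r = 4) = (3/7)(3/7)(3/7) = 0.078717; P(data | r = 6) = (1/7)(1/7)(1/7) = 0.0029155.
The prior-weighted likelihoods are 1/8 · 0.62974 = 0.078717, 1/8 · 0.36443 = 0.045554, 1/4 · 0.18659 = 0.046647, 1/8 · 0.078717 = 0.0098397, 3/8 · 0.0029155 = 0.0010933; with total 0.18185.
By Bayes' rule, P(r = 2 | data) = (0.045554) / (0.18185) = 0.2505.

0.251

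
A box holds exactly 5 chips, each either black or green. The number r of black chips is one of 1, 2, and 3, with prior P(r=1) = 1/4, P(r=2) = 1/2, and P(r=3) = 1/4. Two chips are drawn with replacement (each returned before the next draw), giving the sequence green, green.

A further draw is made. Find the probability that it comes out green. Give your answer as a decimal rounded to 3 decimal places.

0.663

Under each hypothesis, the probability of the observed sequence is: P(data | r = 1) = (4/5)(4/5) = 16/25; P(data | r = 2) = (3/5)(3/5) = 9/25; P(data | r = 3) = (2/5)(2/5) = 4/25.
Weighting by the prior gives 1/4 · 16/25 = 4/25, 1/2 · 9/25 = 9/50, 1/4 · 4/25 = 1/25; these sum to 19/50.
The posterior is then P(r = 1 | data) = 8/19, P(r = 2 | data) = 9/19, P(r = 3 | data) = 2/19.
Averaging over the posterior, P(green next | data) = (4/5)(8/19) + (3/5)(9/19) + (2/5)(2/19) = 63/95.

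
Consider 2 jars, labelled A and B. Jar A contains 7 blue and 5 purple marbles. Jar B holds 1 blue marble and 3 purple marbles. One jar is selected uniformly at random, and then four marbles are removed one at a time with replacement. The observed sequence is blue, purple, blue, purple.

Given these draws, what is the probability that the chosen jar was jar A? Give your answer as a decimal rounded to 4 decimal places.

0.6269

The likelihood of the observed sequence under each hypothesis: P(data | jar A) = (7/12)(5/12)(7/12)(5/12) = 0.059076; P(data | jar B) = (1/4)(3/4)(1/4)(3/4) = 0.035156.
Multiplying each by its prior: 1/2 · 0.059076 = 0.029538, 1/2 · 0.035156 = 0.017578; summing to 0.047116.
So P(jar A | data) = (0.029538) / (0.047116) = 0.62692.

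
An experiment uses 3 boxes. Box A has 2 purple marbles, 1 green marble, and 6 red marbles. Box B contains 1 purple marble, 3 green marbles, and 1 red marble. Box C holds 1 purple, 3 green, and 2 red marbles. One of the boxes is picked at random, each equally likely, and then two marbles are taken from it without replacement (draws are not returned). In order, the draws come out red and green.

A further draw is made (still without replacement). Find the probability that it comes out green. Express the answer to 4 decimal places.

0.4615

The likelihood of the observed sequence under each hypothesis: P(data | box A) = (6/9)(1/8) = 1/12; P(data | box B) = (1/5)(3/4) = 3/20; P(data | box C) = (2/6)(3/5) = 1/5.
The prior-weighted likelihoods are 1/3 · 1/12 = 1/36, 1/3 · 3/20 = 1/20, 1/3 · 1/5 = 1/15; summing to 13/90.
Dividing through by the total gives posterior P(box A | data) = 5/26, P(box B | data) = 9/26, P(box C | data) = 6/13.
The predictive probability is P(green next | data) = (0)(5/26) + (2/3)(9/26) + (1/2)(6/13) = 6/13.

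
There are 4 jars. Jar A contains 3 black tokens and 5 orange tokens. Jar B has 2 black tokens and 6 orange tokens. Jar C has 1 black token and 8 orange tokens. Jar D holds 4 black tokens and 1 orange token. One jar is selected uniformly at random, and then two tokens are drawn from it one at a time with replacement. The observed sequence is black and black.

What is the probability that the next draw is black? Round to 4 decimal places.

For each hypothesis, P(data | H) works out to: P(data | jar A) = (3/8)(3/8) = 0.14062; P(data | jar B) = (2/8)(2/8) = 0.0625; P(data | jar C) = (1/9)(1/9) = 0.012346; P(data | jar D) = (4/5)(4/5) = 0.64.
Multiplying each by its prior: 1/4 · 0.14062 = 0.035156, 1/4 · 0.0625 = 0.015625, 1/4 · 0.012346 = 0.0030864, 1/4 · 0.64 = 0.16; with total 0.21387.
Normalising, the posterior is P(jar A | data) = 0.16438, P(jar B | data) = 0.073059, P(jar C | data) = 0.014431, P(jar D | data) = 0.74813.
Averaging over the posterior, P(black next | data) = (3/8)(0.16438) + (1/4)(0.073059) + (1/9)(0.014431) + (4/5)(0.74813) = 0.68001.

0.6800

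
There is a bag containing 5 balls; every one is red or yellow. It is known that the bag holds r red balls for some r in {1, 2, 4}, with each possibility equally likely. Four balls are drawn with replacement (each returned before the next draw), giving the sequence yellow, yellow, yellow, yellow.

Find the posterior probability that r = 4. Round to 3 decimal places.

For each hypothesis, P(data | H) works out to: P(data | r = 1) = (4/5)(4/5)(4/5)(4/5) = 0.4096; P(data | r = 2) = (3/5)(3/5)(3/5)(3/5) = 0.1296; P(data | r = 4) = (1/5)(1/5)(1/5)(1/5) = 0.0016.
Weighting by the prior gives 1/3 · 0.4096 = 0.13653, 1/3 · 0.1296 = 0.0432, 1/3 · 0.0016 = 0.00053333; summing to 0.18027.
Hence P(r = 4 | data) = (0.00053333) / (0.18027) = 0.0029586.

0.003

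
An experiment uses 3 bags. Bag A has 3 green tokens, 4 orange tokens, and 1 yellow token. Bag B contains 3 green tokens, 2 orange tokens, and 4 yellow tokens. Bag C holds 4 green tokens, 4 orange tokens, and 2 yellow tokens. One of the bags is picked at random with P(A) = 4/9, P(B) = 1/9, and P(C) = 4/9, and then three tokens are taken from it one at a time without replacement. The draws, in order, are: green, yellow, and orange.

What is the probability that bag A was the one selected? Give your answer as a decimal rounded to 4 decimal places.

0.3879

Compute the likelihood of the observed sequence for each case: P(data | bag A) = (3/8)(1/7)(4/6) = 0.035714; P(data | bag B) = (3/9)(4/8)(2/7) = 0.047619; P(data | bag C) = (4/10)(2/9)(4/8) = 0.044444.
Weighting by the prior gives 4/9 · 0.035714 = 0.015873, 1/9 · 0.047619 = 0.005291, 4/9 · 0.044444 = 0.019753; with total 0.040917.
Hence P(bag A | data) = (0.015873) / (0.040917) = 0.38793.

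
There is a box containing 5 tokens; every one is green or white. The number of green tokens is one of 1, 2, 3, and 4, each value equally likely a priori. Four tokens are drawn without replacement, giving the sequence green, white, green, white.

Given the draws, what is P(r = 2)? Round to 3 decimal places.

0.500

Compute the likelihood of the observed sequence for each case: P(data | r = 1) = (1/5)(4/4)(0/3) = 0; P(data | r = 2) = (2/5)(3/4)(1/3)(2/2) = 1/10; P(data | r = 3) = (3/5)(2/4)(2/3)(1/2) = 1/10; P(data | r = 4) = (4/5)(1/4)(3/3)(0/2) = 0.
The prior-weighted likelihoods are 1/4 · 0 = 0, 1/4 · 1/10 = 1/40, 1/4 · 1/10 = 1/40, 1/4 · 0 = 0; these sum to 1/20.
Hence P(r = 2 | data) = (1/40) / (1/20) = 1/2.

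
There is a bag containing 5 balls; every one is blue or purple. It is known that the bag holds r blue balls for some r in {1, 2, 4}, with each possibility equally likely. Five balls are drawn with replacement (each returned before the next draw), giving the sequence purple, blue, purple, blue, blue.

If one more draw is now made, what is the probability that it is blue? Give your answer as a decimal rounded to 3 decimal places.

Compute the likelihood of the observed sequence for each case: P(data | r = 1) = (4/5)(1/5)(4/5)(1/5)(1/5) = 0.00512; P(data | r = 2) = (3/5)(2/5)(3/5)(2/5)(2/5) = 0.02304; P(data | r = 4) = (1/5)(4/5)(1/5)(4/5)(4/5) = 0.02048.
The prior-weighted likelihoods are 1/3 · 0.00512 = 0.0017067, 1/3 · 0.02304 = 0.00768, 1/3 · 0.02048 = 0.0068267; summing to 0.016213.
The posterior is then P(r = 1 | data) = 0.10526, P(r = 2 | data) = 0.47368, P(r = 4 | data) = 0.42105.
Averaging over the posterior, P(blue next | data) = (1/5)(0.10526) + (2/5)(0.47368) + (4/5)(0.42105) = 0.54737.

0.547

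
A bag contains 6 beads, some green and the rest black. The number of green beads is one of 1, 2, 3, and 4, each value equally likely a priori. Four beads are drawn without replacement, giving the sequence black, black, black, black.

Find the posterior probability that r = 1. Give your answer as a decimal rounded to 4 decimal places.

0.8333

Compute the likelihood of the observed sequence for each case: P(data | r = 1) = (5/6)(4/5)(3/4)(2/3) = 1/3; P(data | r = 2) = (4/6)(3/5)(2/4)(1/3) = 1/15; P(data | r = 3) = (3/6)(2/5)(1/4)(0/3) = 0; P(data | r = 4) = (2/6)(1/5)(0/4) = 0.
The prior-weighted likelihoods are 1/4 · 1/3 = 1/12, 1/4 · 1/15 = 1/60, 1/4 · 0 = 0, 1/4 · 0 = 0; with total 1/10.
Hence P(r = 1 | data) = (1/12) / (1/10) = 5/6.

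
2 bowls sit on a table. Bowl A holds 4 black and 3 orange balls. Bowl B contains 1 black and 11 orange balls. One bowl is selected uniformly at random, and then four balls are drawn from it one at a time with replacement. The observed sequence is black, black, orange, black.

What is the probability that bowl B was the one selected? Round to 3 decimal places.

For each hypothesis, P(data | H) works out to: P(data | bowl A) = (4/7)(4/7)(3/7)(4/7) = 0.079967; P(data | bowl B) = (1/12)(1/12)(11/12)(1/12) = 0.00053048.
Weighting by the prior gives 1/2 · 0.079967 = 0.039983, 1/2 · 0.00053048 = 0.00026524; these sum to 0.040249.
So P(bowl B | data) = (0.00026524) / (0.040249) = 0.00659.

0.007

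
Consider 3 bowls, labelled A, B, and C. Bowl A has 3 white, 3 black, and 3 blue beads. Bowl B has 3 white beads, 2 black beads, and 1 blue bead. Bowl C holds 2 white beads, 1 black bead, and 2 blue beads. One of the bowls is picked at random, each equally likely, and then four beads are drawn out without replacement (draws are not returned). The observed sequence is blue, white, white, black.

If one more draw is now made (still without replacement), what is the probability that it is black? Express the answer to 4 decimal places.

0.2817

Compute the likelihood of the observed sequence for each case: P(data | bowl A) = (3/9)(3/8)(2/7)(3/6) = 0.017857; P(data | bowl B) = (1/6)(3/5)(2/4)(2/3) = 0.033333; P(data | bowl C) = (2/5)(2/4)(1/3)(1/2) = 0.033333.
Weighting by the prior gives 1/3 · 0.017857 = 0.0059524, 1/3 · 0.033333 = 0.011111, 1/3 · 0.033333 = 0.011111; with total 0.028175.
Dividing through by the total gives posterior P(bowl A | data) = 0.21127, P(bowl B | data) = 0.39437, P(bowl C | data) = 0.39437.
The predictive probability is P(black next | data) = (2/5)(0.21127) + (1/2)(0.39437) + (0)(0.39437) = 0.28169.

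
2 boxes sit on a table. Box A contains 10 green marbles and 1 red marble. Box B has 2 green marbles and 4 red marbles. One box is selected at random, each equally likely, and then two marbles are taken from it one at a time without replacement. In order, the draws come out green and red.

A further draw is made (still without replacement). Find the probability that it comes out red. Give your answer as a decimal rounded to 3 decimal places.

0.559

Under each hypothesis, the probability of the observed sequence is: P(data | box A) = (10/11)(1/10) = 1/11; P(data | box B) = (2/6)(4/5) = 4/15.
The prior-weighted likelihoods are 1/2 · 1/11 = 1/22, 1/2 · 4/15 = 2/15; with total 59/330.
Normalising, the posterior is P(box A | data) = 15/59, P(box B | data) = 44/59.
The predictive probability is P(red next | data) = (0)(15/59) + (3/4)(44/59) = 33/59.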